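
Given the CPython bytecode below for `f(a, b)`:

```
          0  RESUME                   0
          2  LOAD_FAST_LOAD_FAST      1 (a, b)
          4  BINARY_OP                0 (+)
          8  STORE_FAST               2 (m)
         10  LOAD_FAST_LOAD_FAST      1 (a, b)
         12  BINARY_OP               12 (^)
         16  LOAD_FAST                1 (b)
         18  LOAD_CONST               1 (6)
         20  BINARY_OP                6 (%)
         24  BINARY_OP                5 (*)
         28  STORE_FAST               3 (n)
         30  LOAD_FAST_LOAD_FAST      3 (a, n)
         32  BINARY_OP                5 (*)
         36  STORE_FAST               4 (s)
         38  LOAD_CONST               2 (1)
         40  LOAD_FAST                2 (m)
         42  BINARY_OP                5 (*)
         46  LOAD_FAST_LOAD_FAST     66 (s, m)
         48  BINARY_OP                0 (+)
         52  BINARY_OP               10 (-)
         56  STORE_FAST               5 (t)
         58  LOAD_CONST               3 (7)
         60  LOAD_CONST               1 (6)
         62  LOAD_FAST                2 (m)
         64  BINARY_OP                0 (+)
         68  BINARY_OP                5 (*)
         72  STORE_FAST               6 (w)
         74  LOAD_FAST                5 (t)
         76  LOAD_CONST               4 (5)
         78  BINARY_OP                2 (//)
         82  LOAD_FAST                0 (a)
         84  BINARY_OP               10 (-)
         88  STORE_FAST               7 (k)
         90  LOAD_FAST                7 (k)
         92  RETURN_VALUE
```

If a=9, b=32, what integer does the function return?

-157

LOAD_FAST_LOAD_FAST a,b → push 9,32. Stack: [9, 32]
BINARY_OP + → 9 + 32 = 41. Stack: [41]
STORE_FAST m → m=41. Stack: []
LOAD_FAST_LOAD_FAST a,b → push 9,32. Stack: [9, 32]
BINARY_OP ^ → 9 ^ 32 = 41. Stack: [41]
LOAD_FAST b → push 32. Stack: [41, 32]
LOAD_CONST → push 6. Stack: [41, 32, 6]
BINARY_OP % → 32 % 6 = 2. Stack: [41, 2]
BINARY_OP * → 41 * 2 = 82. Stack: [82]
STORE_FAST n → n=82. Stack: []
LOAD_FAST_LOAD_FAST a,n → push 9,82. Stack: [9, 82]
BINARY_OP * → 9 * 82 = 738. Stack: [738]
STORE_FAST s → s=738. Stack: []
LOAD_CONST → push 1. Stack: [1]
LOAD_FAST m → push 41. Stack: [1, 41]
BINARY_OP * → 1 * 41 = 41. Stack: [41]
LOAD_FAST_LOAD_FAST s,m → push 738,41. Stack: [41, 738, 41]
BINARY_OP + → 738 + 41 = 779. Stack: [41, 779]
BINARY_OP - → 41 - 779 = -738. Stack: [-738]
STORE_FAST t → t=-738. Stack: []
LOAD_CONST → push 7. Stack: [7]
LOAD_CONST → push 6. Stack: [7, 6]
LOAD_FAST m → push 41. Stack: [7, 6, 41]
BINARY_OP + → 6 + 41 = 47. Stack: [7, 47]
BINARY_OP * → 7 * 47 = 329. Stack: [329]
STORE_FAST w → w=329. Stack: []
LOAD_FAST t → push -738. Stack: [-738]
LOAD_CONST → push 5. Stack: [-738, 5]
BINARY_OP // → -738 // 5 = -148. Stack: [-148]
LOAD_FAST a → push 9. Stack: [-148, 9]
BINARY_OP - → -148 - 9 = -157. Stack: [-157]
STORE_FAST k → k=-157. Stack: []
LOAD_FAST k → push -157. Stack: [-157]
RETURN_VALUE → return -157.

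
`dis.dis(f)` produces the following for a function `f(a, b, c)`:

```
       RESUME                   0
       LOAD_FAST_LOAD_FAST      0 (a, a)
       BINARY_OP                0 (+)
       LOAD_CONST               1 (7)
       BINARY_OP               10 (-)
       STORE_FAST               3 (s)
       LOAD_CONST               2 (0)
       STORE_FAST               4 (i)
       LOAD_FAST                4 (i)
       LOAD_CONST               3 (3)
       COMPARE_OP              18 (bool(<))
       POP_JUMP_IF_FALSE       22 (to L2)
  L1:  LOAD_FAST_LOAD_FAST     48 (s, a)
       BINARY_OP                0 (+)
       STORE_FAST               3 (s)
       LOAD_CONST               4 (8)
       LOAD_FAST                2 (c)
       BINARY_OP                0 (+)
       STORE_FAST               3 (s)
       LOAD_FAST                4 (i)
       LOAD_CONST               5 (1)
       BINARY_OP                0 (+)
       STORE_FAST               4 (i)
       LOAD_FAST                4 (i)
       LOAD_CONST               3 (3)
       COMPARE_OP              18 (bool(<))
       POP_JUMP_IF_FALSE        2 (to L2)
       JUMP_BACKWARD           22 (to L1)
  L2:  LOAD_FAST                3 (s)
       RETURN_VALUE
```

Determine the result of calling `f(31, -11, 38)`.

LOAD_FAST_LOAD_FAST a,a → push 31,31. Stack: [31, 31]
BINARY_OP + → 31 + 31 = 62. Stack: [62]
LOAD_CONST → push 7. Stack: [62, 7]
BINARY_OP - → 62 - 7 = 55. Stack: [55]
STORE_FAST s → s=55. Stack: []
LOAD_CONST → push 0. Stack: [0]
STORE_FAST i → i=0. Stack: []
LOAD_FAST i → push 0. Stack: [0]
LOAD_CONST → push 3. Stack: [0, 3]
COMPARE_OP bool(<) → 0 vs 3 = True. Stack: [True]
POP_JUMP_IF_FALSE → pop True; no jump. Stack: []
LOAD_FAST_LOAD_FAST s,a → push 55,31. Stack: [55, 31]
BINARY_OP + → 55 + 31 = 86. Stack: [86]
STORE_FAST s → s=86. Stack: []
LOAD_CONST → push 8. Stack: [8]
LOAD_FAST c → push 38. Stack: [8, 38]
BINARY_OP + → 8 + 38 = 46. Stack: [46]
STORE_FAST s → s=46. Stack: []
LOAD_FAST i → push 0. Stack: [0]
LOAD_CONST → push 1. Stack: [0, 1]
BINARY_OP + → 0 + 1 = 1. Stack: [1]
STORE_FAST i → i=1. Stack: []
LOAD_FAST i → push 1. Stack: [1]
LOAD_CONST → push 3. Stack: [1, 3]
COMPARE_OP bool(<) → 1 vs 3 = True. Stack: [True]
POP_JUMP_IF_FALSE → pop True; no jump. Stack: []
LOAD_FAST_LOAD_FAST s,a → push 46,31. Stack: [46, 31]
BINARY_OP + → 46 + 31 = 77. Stack: [77]
STORE_FAST s → s=77. Stack: []
LOAD_CONST → push 8. Stack: [8]
LOAD_FAST c → push 38. Stack: [8, 38]
BINARY_OP + → 8 + 38 = 46. Stack: [46]
STORE_FAST s → s=46. Stack: []
LOAD_FAST i → push 1. Stack: [1]
LOAD_CONST → push 1. Stack: [1, 1]
BINARY_OP + → 1 + 1 = 2. Stack: [2]
STORE_FAST i → i=2. Stack: []
LOAD_FAST i → push 2. Stack: [2]
LOAD_CONST → push 3. Stack: [2, 3]
COMPARE_OP bool(<) → 2 vs 3 = True. Stack: [True]
POP_JUMP_IF_FALSE → pop True; no jump. Stack: []
LOAD_FAST_LOAD_FAST s,a → push 46,31. Stack: [46, 31]
BINARY_OP + → 46 + 31 = 77. Stack: [77]
STORE_FAST s → s=77. Stack: []
LOAD_CONST → push 8. Stack: [8]
LOAD_FAST c → push 38. Stack: [8, 38]
BINARY_OP + → 8 + 38 = 46. Stack: [46]
STORE_FAST s → s=46. Stack: []
LOAD_FAST i → push 2. Stack: [2]
LOAD_CONST → push 1. Stack: [2, 1]
BINARY_OP + → 2 + 1 = 3. Stack: [3]
STORE_FAST i → i=3. Stack: []
LOAD_FAST i → push 3. Stack: [3]
LOAD_CONST → push 3. Stack: [3, 3]
COMPARE_OP bool(<) → 3 vs 3 = False. Stack: [False]
POP_JUMP_IF_FALSE → pop False; jump. Stack: []
LOAD_FAST s → push 46. Stack: [46]
RETURN_VALUE → return 46.

46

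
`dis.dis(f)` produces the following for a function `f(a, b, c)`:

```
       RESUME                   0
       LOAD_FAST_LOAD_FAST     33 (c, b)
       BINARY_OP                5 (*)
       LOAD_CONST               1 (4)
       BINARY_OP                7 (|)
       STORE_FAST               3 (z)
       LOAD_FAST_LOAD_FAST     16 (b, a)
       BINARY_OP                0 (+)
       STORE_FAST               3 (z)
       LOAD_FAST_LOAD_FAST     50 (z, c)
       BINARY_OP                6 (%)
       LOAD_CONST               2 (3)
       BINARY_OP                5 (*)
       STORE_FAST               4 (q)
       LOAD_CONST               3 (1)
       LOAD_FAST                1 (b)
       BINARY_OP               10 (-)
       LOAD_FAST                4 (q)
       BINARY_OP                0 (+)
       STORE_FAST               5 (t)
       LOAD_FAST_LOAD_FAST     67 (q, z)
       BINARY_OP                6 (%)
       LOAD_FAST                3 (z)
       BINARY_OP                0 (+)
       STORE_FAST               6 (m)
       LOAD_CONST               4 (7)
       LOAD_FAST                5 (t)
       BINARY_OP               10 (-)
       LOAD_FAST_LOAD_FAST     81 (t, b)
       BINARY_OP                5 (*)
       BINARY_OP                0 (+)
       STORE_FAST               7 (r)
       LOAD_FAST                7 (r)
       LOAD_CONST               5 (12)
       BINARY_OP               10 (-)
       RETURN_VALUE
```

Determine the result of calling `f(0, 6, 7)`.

60

LOAD_FAST_LOAD_FAST c,b → push 7,6. Stack: [7, 6]
BINARY_OP * → 7 * 6 = 42. Stack: [42]
LOAD_CONST → push 4. Stack: [42, 4]
BINARY_OP | → 42 | 4 = 46. Stack: [46]
STORE_FAST z → z=46. Stack: []
LOAD_FAST_LOAD_FAST b,a → push 6,0. Stack: [6, 0]
BINARY_OP + → 6 + 0 = 6. Stack: [6]
STORE_FAST z → z=6. Stack: []
LOAD_FAST_LOAD_FAST z,c → push 6,7. Stack: [6, 7]
BINARY_OP % → 6 % 7 = 6. Stack: [6]
LOAD_CONST → push 3. Stack: [6, 3]
BINARY_OP * → 6 * 3 = 18. Stack: [18]
STORE_FAST q → q=18. Stack: []
LOAD_CONST → push 1. Stack: [1]
LOAD_FAST b → push 6. Stack: [1, 6]
BINARY_OP - → 1 - 6 = -5. Stack: [-5]
LOAD_FAST q → push 18. Stack: [-5, 18]
BINARY_OP + → -5 + 18 = 13. Stack: [13]
STORE_FAST t → t=13. Stack: []
LOAD_FAST_LOAD_FAST q,z → push 18,6. Stack: [18, 6]
BINARY_OP % → 18 % 6 = 0. Stack: [0]
LOAD_FAST z → push 6. Stack: [0, 6]
BINARY_OP + → 0 + 6 = 6. Stack: [6]
STORE_FAST m → m=6. Stack: []
LOAD_CONST → push 7. Stack: [7]
LOAD_FAST t → push 13. Stack: [7, 13]
BINARY_OP - → 7 - 13 = -6. Stack: [-6]
LOAD_FAST_LOAD_FAST t,b → push 13,6. Stack: [-6, 13, 6]
BINARY_OP * → 13 * 6 = 78. Stack: [-6, 78]
BINARY_OP + → -6 + 78 = 72. Stack: [72]
STORE_FAST r → r=72. Stack: []
LOAD_FAST r → push 72. Stack: [72]
LOAD_CONST → push 12. Stack: [72, 12]
BINARY_OP - → 72 - 12 = 60. Stack: [60]
RETURN_VALUE → return 60.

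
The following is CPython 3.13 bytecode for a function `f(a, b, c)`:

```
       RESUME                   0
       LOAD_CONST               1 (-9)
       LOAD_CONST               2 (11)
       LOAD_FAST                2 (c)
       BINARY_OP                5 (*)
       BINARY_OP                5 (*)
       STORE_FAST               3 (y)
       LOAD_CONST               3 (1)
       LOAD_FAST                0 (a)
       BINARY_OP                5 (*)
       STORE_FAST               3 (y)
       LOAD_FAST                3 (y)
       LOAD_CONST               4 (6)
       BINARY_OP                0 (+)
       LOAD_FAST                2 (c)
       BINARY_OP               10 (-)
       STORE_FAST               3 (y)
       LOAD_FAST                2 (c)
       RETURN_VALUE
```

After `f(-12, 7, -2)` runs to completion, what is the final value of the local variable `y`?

-4

LOAD_CONST → push -9. Stack: [-9]
LOAD_CONST → push 11. Stack: [-9, 11]
LOAD_FAST c → push -2. Stack: [-9, 11, -2]
BINARY_OP * → 11 * -2 = -22. Stack: [-9, -22]
BINARY_OP * → -9 * -22 = 198. Stack: [198]
STORE_FAST y → y=198. Stack: []
LOAD_CONST → push 1. Stack: [1]
LOAD_FAST a → push -12. Stack: [1, -12]
BINARY_OP * → 1 * -12 = -12. Stack: [-12]
STORE_FAST y → y=-12. Stack: []
LOAD_FAST y → push -12. Stack: [-12]
LOAD_CONST → push 6. Stack: [-12, 6]
BINARY_OP + → -12 + 6 = -6. Stack: [-6]
LOAD_FAST c → push -2. Stack: [-6, -2]
BINARY_OP - → -6 - -2 = -4. Stack: [-4]
STORE_FAST y → y=-4. Stack: []
LOAD_FAST c → push -2. Stack: [-2]
RETURN_VALUE → return -2.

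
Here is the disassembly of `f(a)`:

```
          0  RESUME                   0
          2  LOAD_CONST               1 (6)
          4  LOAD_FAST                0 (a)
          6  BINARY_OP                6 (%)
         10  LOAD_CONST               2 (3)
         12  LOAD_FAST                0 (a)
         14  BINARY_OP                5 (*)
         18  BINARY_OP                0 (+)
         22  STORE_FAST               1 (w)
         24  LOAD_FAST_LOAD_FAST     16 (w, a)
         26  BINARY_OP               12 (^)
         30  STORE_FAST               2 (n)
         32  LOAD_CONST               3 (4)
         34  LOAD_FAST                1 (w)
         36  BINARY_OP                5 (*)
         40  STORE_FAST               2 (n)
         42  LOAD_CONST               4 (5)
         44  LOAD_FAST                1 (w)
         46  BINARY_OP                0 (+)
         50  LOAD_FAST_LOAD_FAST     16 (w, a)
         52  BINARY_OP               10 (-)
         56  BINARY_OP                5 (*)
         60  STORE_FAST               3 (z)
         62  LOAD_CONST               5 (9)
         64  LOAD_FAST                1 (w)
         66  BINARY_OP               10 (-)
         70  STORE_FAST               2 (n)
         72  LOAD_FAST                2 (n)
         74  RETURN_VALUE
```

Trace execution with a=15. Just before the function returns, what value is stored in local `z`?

2016

LOAD_CONST → push 6. Stack: [6]
LOAD_FAST a → push 15. Stack: [6, 15]
BINARY_OP % → 6 % 15 = 6. Stack: [6]
LOAD_CONST → push 3. Stack: [6, 3]
LOAD_FAST a → push 15. Stack: [6, 3, 15]
BINARY_OP * → 3 * 15 = 45. Stack: [6, 45]
BINARY_OP + → 6 + 45 = 51. Stack: [51]
STORE_FAST w → w=51. Stack: []
LOAD_FAST_LOAD_FAST w,a → push 51,15. Stack: [51, 15]
BINARY_OP ^ → 51 ^ 15 = 60. Stack: [60]
STORE_FAST n → n=60. Stack: []
LOAD_CONST → push 4. Stack: [4]
LOAD_FAST w → push 51. Stack: [4, 51]
BINARY_OP * → 4 * 51 = 204. Stack: [204]
STORE_FAST n → n=204. Stack: []
LOAD_CONST → push 5. Stack: [5]
LOAD_FAST w → push 51. Stack: [5, 51]
BINARY_OP + → 5 + 51 = 56. Stack: [56]
LOAD_FAST_LOAD_FAST w,a → push 51,15. Stack: [56, 51, 15]
BINARY_OP - → 51 - 15 = 36. Stack: [56, 36]
BINARY_OP * → 56 * 36 = 2016. Stack: [2016]
STORE_FAST z → z=2016. Stack: []
LOAD_CONST → push 9. Stack: [9]
LOAD_FAST w → push 51. Stack: [9, 51]
BINARY_OP - → 9 - 51 = -42. Stack: [-42]
STORE_FAST n → n=-42. Stack: []
LOAD_FAST n → push -42. Stack: [-42]
RETURN_VALUE → return -42.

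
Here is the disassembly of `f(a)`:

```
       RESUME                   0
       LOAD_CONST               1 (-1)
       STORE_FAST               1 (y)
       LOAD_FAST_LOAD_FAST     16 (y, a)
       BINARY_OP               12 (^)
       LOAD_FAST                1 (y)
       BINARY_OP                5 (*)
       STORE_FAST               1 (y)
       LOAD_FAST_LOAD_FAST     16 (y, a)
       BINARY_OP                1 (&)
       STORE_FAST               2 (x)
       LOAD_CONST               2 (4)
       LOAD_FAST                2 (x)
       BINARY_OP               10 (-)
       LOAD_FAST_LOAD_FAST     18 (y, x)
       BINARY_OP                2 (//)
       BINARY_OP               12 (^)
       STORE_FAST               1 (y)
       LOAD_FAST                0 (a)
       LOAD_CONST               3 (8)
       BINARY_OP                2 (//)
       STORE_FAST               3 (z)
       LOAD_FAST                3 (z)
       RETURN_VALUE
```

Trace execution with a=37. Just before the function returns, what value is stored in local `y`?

-31

LOAD_CONST → push -1. Stack: [-1]
STORE_FAST y → y=-1. Stack: []
LOAD_FAST_LOAD_FAST y,a → push -1,37. Stack: [-1, 37]
BINARY_OP ^ → -1 ^ 37 = -38. Stack: [-38]
LOAD_FAST y → push -1. Stack: [-38, -1]
BINARY_OP * → -38 * -1 = 38. Stack: [38]
STORE_FAST y → y=38. Stack: []
LOAD_FAST_LOAD_FAST y,a → push 38,37. Stack: [38, 37]
BINARY_OP & → 38 & 37 = 36. Stack: [36]
STORE_FAST x → x=36. Stack: []
LOAD_CONST → push 4. Stack: [4]
LOAD_FAST x → push 36. Stack: [4, 36]
BINARY_OP - → 4 - 36 = -32. Stack: [-32]
LOAD_FAST_LOAD_FAST y,x → push 38,36. Stack: [-32, 38, 36]
BINARY_OP // → 38 // 36 = 1. Stack: [-32, 1]
BINARY_OP ^ → -32 ^ 1 = -31. Stack: [-31]
STORE_FAST y → y=-31. Stack: []
LOAD_FAST a → push 37. Stack: [37]
LOAD_CONST → push 8. Stack: [37, 8]
BINARY_OP // → 37 // 8 = 4. Stack: [4]
STORE_FAST z → z=4. Stack: []
LOAD_FAST z → push 4. Stack: [4]
RETURN_VALUE → return 4.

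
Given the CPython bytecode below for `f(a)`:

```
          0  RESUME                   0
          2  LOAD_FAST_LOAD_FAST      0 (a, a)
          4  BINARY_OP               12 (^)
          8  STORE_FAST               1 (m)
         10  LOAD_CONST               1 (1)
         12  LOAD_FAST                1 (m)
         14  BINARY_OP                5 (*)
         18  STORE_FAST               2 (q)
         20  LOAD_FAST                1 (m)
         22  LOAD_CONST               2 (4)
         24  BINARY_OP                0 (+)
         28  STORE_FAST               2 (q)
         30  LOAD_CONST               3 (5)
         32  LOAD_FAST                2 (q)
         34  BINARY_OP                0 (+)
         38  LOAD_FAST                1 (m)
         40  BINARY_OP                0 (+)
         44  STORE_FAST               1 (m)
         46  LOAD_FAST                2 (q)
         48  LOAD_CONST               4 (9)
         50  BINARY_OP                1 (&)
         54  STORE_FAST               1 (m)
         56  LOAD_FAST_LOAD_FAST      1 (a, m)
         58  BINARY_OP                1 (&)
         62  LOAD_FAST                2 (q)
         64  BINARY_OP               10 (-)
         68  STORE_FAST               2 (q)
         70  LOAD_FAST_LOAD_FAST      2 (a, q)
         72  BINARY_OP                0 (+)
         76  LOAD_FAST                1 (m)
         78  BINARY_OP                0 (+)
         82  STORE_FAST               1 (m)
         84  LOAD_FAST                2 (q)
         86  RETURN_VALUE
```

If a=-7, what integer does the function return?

LOAD_FAST_LOAD_FAST a,a → push -7,-7. Stack: [-7, -7]
BINARY_OP ^ → -7 ^ -7 = 0. Stack: [0]
STORE_FAST m → m=0. Stack: []
LOAD_CONST → push 1. Stack: [1]
LOAD_FAST m → push 0. Stack: [1, 0]
BINARY_OP * → 1 * 0 = 0. Stack: [0]
STORE_FAST q → q=0. Stack: []
LOAD_FAST m → push 0. Stack: [0]
LOAD_CONST → push 4. Stack: [0, 4]
BINARY_OP + → 0 + 4 = 4. Stack: [4]
STORE_FAST q → q=4. Stack: []
LOAD_CONST → push 5. Stack: [5]
LOAD_FAST q → push 4. Stack: [5, 4]
BINARY_OP + → 5 + 4 = 9. Stack: [9]
LOAD_FAST m → push 0. Stack: [9, 0]
BINARY_OP + → 9 + 0 = 9. Stack: [9]
STORE_FAST m → m=9. Stack: []
LOAD_FAST q → push 4. Stack: [4]
LOAD_CONST → push 9. Stack: [4, 9]
BINARY_OP & → 4 & 9 = 0. Stack: [0]
STORE_FAST m → m=0. Stack: []
LOAD_FAST_LOAD_FAST a,m → push -7,0. Stack: [-7, 0]
BINARY_OP & → -7 & 0 = 0. Stack: [0]
LOAD_FAST q → push 4. Stack: [0, 4]
BINARY_OP - → 0 - 4 = -4. Stack: [-4]
STORE_FAST q → q=-4. Stack: []
LOAD_FAST_LOAD_FAST a,q → push -7,-4. Stack: [-7, -4]
BINARY_OP + → -7 + -4 = -11. Stack: [-11]
LOAD_FAST m → push 0. Stack: [-11, 0]
BINARY_OP + → -11 + 0 = -11. Stack: [-11]
STORE_FAST m → m=-11. Stack: []
LOAD_FAST q → push -4. Stack: [-4]
RETURN_VALUE → return -4.

-4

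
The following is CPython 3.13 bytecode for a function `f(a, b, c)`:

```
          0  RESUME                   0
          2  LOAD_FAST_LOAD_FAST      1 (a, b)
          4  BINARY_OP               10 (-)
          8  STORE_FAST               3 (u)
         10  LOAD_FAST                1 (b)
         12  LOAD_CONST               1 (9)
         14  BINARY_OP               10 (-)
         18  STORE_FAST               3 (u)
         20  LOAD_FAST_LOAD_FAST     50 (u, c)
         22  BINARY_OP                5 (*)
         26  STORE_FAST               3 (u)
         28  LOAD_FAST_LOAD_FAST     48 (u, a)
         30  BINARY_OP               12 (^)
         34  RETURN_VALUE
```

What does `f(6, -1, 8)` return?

-74

LOAD_FAST_LOAD_FAST a,b → push 6,-1. Stack: [6, -1]
BINARY_OP - → 6 - -1 = 7. Stack: [7]
STORE_FAST u → u=7. Stack: []
LOAD_FAST b → push -1. Stack: [-1]
LOAD_CONST → push 9. Stack: [-1, 9]
BINARY_OP - → -1 - 9 = -10. Stack: [-10]
STORE_FAST u → u=-10. Stack: []
LOAD_FAST_LOAD_FAST u,c → push -10,8. Stack: [-10, 8]
BINARY_OP * → -10 * 8 = -80. Stack: [-80]
STORE_FAST u → u=-80. Stack: []
LOAD_FAST_LOAD_FAST u,a → push -80,6. Stack: [-80, 6]
BINARY_OP ^ → -80 ^ 6 = -74. Stack: [-74]
RETURN_VALUE → return -74.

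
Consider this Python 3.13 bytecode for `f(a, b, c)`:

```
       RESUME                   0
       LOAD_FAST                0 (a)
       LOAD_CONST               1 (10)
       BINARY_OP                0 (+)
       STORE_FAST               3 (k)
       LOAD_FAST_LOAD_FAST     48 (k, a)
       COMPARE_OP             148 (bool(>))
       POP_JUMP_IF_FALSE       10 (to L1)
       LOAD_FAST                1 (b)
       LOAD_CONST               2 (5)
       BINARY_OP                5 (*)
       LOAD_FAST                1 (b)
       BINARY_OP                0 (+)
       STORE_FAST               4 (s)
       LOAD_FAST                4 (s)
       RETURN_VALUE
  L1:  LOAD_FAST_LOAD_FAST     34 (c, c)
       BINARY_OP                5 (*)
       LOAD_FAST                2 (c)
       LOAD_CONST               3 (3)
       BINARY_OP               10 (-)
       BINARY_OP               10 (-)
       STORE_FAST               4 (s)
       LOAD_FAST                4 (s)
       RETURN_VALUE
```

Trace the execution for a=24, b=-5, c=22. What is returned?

-30

LOAD_FAST a → push 24. Stack: [24]
LOAD_CONST → push 10. Stack: [24, 10]
BINARY_OP + → 24 + 10 = 34. Stack: [34]
STORE_FAST k → k=34. Stack: []
LOAD_FAST_LOAD_FAST k,a → push 34,24. Stack: [34, 24]
COMPARE_OP bool(>) → 34 vs 24 = True. Stack: [True]
POP_JUMP_IF_FALSE → pop True; no jump. Stack: []
LOAD_FAST b → push -5. Stack: [-5]
LOAD_CONST → push 5. Stack: [-5, 5]
BINARY_OP * → -5 * 5 = -25. Stack: [-25]
LOAD_FAST b → push -5. Stack: [-25, -5]
BINARY_OP + → -25 + -5 = -30. Stack: [-30]
STORE_FAST s → s=-30. Stack: []
LOAD_FAST s → push -30. Stack: [-30]
RETURN_VALUE → return -30.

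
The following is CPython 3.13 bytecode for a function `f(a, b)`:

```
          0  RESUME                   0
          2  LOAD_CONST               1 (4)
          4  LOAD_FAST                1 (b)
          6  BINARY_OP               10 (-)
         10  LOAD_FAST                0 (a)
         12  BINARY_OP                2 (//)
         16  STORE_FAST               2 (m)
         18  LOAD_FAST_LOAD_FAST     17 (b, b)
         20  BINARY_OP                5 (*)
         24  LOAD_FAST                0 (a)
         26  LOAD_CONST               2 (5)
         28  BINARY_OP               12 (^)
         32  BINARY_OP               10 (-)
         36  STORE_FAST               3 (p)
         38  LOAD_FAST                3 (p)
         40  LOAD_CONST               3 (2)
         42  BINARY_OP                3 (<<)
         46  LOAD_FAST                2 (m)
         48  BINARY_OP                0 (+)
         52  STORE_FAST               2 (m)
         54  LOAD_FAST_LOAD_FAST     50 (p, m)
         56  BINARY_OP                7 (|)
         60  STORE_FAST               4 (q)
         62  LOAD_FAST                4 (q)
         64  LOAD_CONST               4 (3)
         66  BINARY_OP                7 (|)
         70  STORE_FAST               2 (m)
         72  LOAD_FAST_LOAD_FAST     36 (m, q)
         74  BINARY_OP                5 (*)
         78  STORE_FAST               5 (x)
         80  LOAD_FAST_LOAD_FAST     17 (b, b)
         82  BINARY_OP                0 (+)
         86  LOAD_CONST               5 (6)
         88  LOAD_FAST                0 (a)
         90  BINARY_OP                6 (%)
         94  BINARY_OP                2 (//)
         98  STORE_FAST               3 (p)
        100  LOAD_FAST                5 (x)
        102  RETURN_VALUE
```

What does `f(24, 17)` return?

LOAD_CONST → push 4. Stack: [4]
LOAD_FAST b → push 17. Stack: [4, 17]
BINARY_OP - → 4 - 17 = -13. Stack: [-13]
LOAD_FAST a → push 24. Stack: [-13, 24]
BINARY_OP // → -13 // 24 = -1. Stack: [-1]
STORE_FAST m → m=-1. Stack: []
LOAD_FAST_LOAD_FAST b,b → push 17,17. Stack: [17, 17]
BINARY_OP * → 17 * 17 = 289. Stack: [289]
LOAD_FAST a → push 24. Stack: [289, 24]
LOAD_CONST → push 5. Stack: [289, 24, 5]
BINARY_OP ^ → 24 ^ 5 = 29. Stack: [289, 29]
BINARY_OP - → 289 - 29 = 260. Stack: [260]
STORE_FAST p → p=260. Stack: []
LOAD_FAST p → push 260. Stack: [260]
LOAD_CONST → push 2. Stack: [260, 2]
BINARY_OP << → 260 << 2 = 1040. Stack: [1040]
LOAD_FAST m → push -1. Stack: [1040, -1]
BINARY_OP + → 1040 + -1 = 1039. Stack: [1039]
STORE_FAST m → m=1039. Stack: []
LOAD_FAST_LOAD_FAST p,m → push 260,1039. Stack: [260, 1039]
BINARY_OP | → 260 | 1039 = 1295. Stack: [1295]
STORE_FAST q → q=1295. Stack: []
LOAD_FAST q → push 1295. Stack: [1295]
LOAD_CONST → push 3. Stack: [1295, 3]
BINARY_OP | → 1295 | 3 = 1295. Stack: [1295]
STORE_FAST m → m=1295. Stack: []
LOAD_FAST_LOAD_FAST m,q → push 1295,1295. Stack: [1295, 1295]
BINARY_OP * → 1295 * 1295 = 1677025. Stack: [1677025]
STORE_FAST x → x=1677025. Stack: []
LOAD_FAST_LOAD_FAST b,b → push 17,17. Stack: [17, 17]
BINARY_OP + → 17 + 17 = 34. Stack: [34]
LOAD_CONST → push 6. Stack: [34, 6]
LOAD_FAST a → push 24. Stack: [34, 6, 24]
BINARY_OP % → 6 % 24 = 6. Stack: [34, 6]
BINARY_OP // → 34 // 6 = 5. Stack: [5]
STORE_FAST p → p=5. Stack: []
LOAD_FAST x → push 1677025. Stack: [1677025]
RETURN_VALUE → return 1677025.

1677025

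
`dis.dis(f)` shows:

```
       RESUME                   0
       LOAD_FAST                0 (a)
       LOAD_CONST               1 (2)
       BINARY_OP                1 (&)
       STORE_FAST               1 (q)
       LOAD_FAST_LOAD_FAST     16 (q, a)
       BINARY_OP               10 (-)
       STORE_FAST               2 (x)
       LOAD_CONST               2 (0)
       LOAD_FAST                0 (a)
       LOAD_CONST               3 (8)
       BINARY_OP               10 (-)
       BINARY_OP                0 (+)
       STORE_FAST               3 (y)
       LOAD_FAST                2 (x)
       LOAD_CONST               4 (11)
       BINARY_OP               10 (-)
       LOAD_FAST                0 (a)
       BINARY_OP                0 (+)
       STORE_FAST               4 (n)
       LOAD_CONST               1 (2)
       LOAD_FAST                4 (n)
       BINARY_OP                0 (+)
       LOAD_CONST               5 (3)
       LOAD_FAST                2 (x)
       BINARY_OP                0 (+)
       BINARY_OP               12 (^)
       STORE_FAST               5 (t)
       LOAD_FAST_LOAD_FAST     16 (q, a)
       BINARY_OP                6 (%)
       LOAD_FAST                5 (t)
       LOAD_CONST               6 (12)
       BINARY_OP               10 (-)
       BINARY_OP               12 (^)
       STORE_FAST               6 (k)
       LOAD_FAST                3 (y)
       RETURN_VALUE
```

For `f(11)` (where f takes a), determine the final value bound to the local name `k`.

LOAD_FAST a → push 11. Stack: [11]
LOAD_CONST → push 2. Stack: [11, 2]
BINARY_OP & → 11 & 2 = 2. Stack: [2]
STORE_FAST q → q=2. Stack: []
LOAD_FAST_LOAD_FAST q,a → push 2,11. Stack: [2, 11]
BINARY_OP - → 2 - 11 = -9. Stack: [-9]
STORE_FAST x → x=-9. Stack: []
LOAD_CONST → push 0. Stack: [0]
LOAD_FAST a → push 11. Stack: [0, 11]
LOAD_CONST → push 8. Stack: [0, 11, 8]
BINARY_OP - → 11 - 8 = 3. Stack: [0, 3]
BINARY_OP + → 0 + 3 = 3. Stack: [3]
STORE_FAST y → y=3. Stack: []
LOAD_FAST x → push -9. Stack: [-9]
LOAD_CONST → push 11. Stack: [-9, 11]
BINARY_OP - → -9 - 11 = -20. Stack: [-20]
LOAD_FAST a → push 11. Stack: [-20, 11]
BINARY_OP + → -20 + 11 = -9. Stack: [-9]
STORE_FAST n → n=-9. Stack: []
LOAD_CONST → push 2. Stack: [2]
LOAD_FAST n → push -9. Stack: [2, -9]
BINARY_OP + → 2 + -9 = -7. Stack: [-7]
LOAD_CONST → push 3. Stack: [-7, 3]
LOAD_FAST x → push -9. Stack: [-7, 3, -9]
BINARY_OP + → 3 + -9 = -6. Stack: [-7, -6]
BINARY_OP ^ → -7 ^ -6 = 3. Stack: [3]
STORE_FAST t → t=3. Stack: []
LOAD_FAST_LOAD_FAST q,a → push 2,11. Stack: [2, 11]
BINARY_OP % → 2 % 11 = 2. Stack: [2]
LOAD_FAST t → push 3. Stack: [2, 3]
LOAD_CONST → push 12. Stack: [2, 3, 12]
BINARY_OP - → 3 - 12 = -9. Stack: [2, -9]
BINARY_OP ^ → 2 ^ -9 = -11. Stack: [-11]
STORE_FAST k → k=-11. Stack: []
LOAD_FAST y → push 3. Stack: [3]
RETURN_VALUE → return 3.

-11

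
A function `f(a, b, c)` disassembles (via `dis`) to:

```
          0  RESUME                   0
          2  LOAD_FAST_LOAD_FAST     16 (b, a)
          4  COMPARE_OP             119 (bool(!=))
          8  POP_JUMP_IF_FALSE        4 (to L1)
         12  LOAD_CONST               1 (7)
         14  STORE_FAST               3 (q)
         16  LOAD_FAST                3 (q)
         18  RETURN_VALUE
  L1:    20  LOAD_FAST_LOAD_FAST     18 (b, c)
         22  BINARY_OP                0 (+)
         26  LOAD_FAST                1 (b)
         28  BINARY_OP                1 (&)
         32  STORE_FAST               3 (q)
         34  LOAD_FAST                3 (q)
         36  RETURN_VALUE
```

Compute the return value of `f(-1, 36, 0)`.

LOAD_FAST_LOAD_FAST b,a → push 36,-1. Stack: [36, -1]
COMPARE_OP bool(!=) → 36 vs -1 = True. Stack: [True]
POP_JUMP_IF_FALSE → pop True; no jump. Stack: []
LOAD_CONST → push 7. Stack: [7]
STORE_FAST q → q=7. Stack: []
LOAD_FAST q → push 7. Stack: [7]
RETURN_VALUE → return 7.

7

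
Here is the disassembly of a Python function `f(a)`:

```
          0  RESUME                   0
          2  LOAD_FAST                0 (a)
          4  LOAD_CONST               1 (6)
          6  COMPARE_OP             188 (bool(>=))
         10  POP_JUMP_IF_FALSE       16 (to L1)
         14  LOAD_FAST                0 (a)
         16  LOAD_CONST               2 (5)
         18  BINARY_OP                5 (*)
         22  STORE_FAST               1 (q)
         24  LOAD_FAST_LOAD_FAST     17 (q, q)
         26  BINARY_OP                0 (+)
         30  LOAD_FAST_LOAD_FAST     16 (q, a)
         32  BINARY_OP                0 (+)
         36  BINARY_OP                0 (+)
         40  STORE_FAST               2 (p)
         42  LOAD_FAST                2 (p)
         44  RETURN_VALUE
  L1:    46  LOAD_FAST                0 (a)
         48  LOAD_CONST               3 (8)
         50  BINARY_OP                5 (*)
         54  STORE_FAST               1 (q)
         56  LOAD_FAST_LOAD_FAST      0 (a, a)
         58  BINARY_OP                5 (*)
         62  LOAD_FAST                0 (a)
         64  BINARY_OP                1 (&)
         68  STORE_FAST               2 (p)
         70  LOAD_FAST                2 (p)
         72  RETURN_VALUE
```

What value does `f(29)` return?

LOAD_FAST a → push 29. Stack: [29]
LOAD_CONST → push 6. Stack: [29, 6]
COMPARE_OP bool(>=) → 29 vs 6 = True. Stack: [True]
POP_JUMP_IF_FALSE → pop True; no jump. Stack: []
LOAD_FAST a → push 29. Stack: [29]
LOAD_CONST → push 5. Stack: [29, 5]
BINARY_OP * → 29 * 5 = 145. Stack: [145]
STORE_FAST q → q=145. Stack: []
LOAD_FAST_LOAD_FAST q,q → push 145,145. Stack: [145, 145]
BINARY_OP + → 145 + 145 = 290. Stack: [290]
LOAD_FAST_LOAD_FAST q,a → push 145,29. Stack: [290, 145, 29]
BINARY_OP + → 145 + 29 = 174. Stack: [290, 174]
BINARY_OP + → 290 + 174 = 464. Stack: [464]
STORE_FAST p → p=464. Stack: []
LOAD_FAST p → push 464. Stack: [464]
RETURN_VALUE → return 464.

464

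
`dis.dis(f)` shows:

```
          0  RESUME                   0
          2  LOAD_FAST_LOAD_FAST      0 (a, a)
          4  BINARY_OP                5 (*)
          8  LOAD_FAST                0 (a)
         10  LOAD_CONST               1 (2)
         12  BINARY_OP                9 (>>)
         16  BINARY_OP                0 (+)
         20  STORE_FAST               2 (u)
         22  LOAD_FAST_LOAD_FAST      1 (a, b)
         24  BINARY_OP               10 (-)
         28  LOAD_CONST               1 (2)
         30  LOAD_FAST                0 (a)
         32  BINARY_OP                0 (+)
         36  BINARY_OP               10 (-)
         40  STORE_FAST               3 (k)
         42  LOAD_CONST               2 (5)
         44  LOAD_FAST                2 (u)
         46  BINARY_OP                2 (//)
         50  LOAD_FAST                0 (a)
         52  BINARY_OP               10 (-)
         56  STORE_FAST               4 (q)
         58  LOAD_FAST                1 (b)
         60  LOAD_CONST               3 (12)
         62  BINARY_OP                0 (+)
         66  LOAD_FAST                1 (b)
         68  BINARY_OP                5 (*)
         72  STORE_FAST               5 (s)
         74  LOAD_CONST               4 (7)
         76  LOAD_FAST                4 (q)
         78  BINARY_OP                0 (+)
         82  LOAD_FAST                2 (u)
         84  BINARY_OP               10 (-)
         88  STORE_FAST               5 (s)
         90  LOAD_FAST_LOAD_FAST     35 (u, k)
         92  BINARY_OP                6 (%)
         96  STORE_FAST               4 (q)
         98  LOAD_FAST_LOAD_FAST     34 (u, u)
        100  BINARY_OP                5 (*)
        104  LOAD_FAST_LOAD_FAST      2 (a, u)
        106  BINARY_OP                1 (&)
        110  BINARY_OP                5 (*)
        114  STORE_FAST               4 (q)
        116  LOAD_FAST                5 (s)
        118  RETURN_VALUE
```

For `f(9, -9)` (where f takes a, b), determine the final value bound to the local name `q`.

LOAD_FAST_LOAD_FAST a,a → push 9,9. Stack: [9, 9]
BINARY_OP * → 9 * 9 = 81. Stack: [81]
LOAD_FAST a → push 9. Stack: [81, 9]
LOAD_CONST → push 2. Stack: [81, 9, 2]
BINARY_OP >> → 9 >> 2 = 2. Stack: [81, 2]
BINARY_OP + → 81 + 2 = 83. Stack: [83]
STORE_FAST u → u=83. Stack: []
LOAD_FAST_LOAD_FAST a,b → push 9,-9. Stack: [9, -9]
BINARY_OP - → 9 - -9 = 18. Stack: [18]
LOAD_CONST → push 2. Stack: [18, 2]
LOAD_FAST a → push 9. Stack: [18, 2, 9]
BINARY_OP + → 2 + 9 = 11. Stack: [18, 11]
BINARY_OP - → 18 - 11 = 7. Stack: [7]
STORE_FAST k → k=7. Stack: []
LOAD_CONST → push 5. Stack: [5]
LOAD_FAST u → push 83. Stack: [5, 83]
BINARY_OP // → 5 // 83 = 0. Stack: [0]
LOAD_FAST a → push 9. Stack: [0, 9]
BINARY_OP - → 0 - 9 = -9. Stack: [-9]
STORE_FAST q → q=-9. Stack: []
LOAD_FAST b → push -9. Stack: [-9]
LOAD_CONST → push 12. Stack: [-9, 12]
BINARY_OP + → -9 + 12 = 3. Stack: [3]
LOAD_FAST b → push -9. Stack: [3, -9]
BINARY_OP * → 3 * -9 = -27. Stack: [-27]
STORE_FAST s → s=-27. Stack: []
LOAD_CONST → push 7. Stack: [7]
LOAD_FAST q → push -9. Stack: [7, -9]
BINARY_OP + → 7 + -9 = -2. Stack: [-2]
LOAD_FAST u → push 83. Stack: [-2, 83]
BINARY_OP - → -2 - 83 = -85. Stack: [-85]
STORE_FAST s → s=-85. Stack: []
LOAD_FAST_LOAD_FAST u,k → push 83,7. Stack: [83, 7]
BINARY_OP % → 83 % 7 = 6. Stack: [6]
STORE_FAST q → q=6. Stack: []
LOAD_FAST_LOAD_FAST u,u → push 83,83. Stack: [83, 83]
BINARY_OP * → 83 * 83 = 6889. Stack: [6889]
LOAD_FAST_LOAD_FAST a,u → push 9,83. Stack: [6889, 9, 83]
BINARY_OP & → 9 & 83 = 1. Stack: [6889, 1]
BINARY_OP * → 6889 * 1 = 6889. Stack: [6889]
STORE_FAST q → q=6889. Stack: []
LOAD_FAST s → push -85. Stack: [-85]
RETURN_VALUE → return -85.

6889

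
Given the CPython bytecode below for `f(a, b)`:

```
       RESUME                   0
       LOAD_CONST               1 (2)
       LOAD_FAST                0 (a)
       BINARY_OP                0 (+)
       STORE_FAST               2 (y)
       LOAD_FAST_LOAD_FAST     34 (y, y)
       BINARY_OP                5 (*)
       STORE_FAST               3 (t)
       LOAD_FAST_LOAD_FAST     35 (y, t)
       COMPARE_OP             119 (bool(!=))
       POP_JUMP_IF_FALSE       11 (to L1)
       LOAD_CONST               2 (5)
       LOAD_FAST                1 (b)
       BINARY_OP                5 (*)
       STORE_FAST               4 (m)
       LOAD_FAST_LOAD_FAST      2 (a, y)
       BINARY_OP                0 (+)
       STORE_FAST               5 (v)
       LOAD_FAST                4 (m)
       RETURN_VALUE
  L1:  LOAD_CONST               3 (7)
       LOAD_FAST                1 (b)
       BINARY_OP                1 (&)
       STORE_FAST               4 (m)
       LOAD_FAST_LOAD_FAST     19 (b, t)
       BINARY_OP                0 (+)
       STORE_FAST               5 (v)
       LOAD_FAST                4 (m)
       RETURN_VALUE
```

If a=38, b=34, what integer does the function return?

170

LOAD_CONST → push 2. Stack: [2]
LOAD_FAST a → push 38. Stack: [2, 38]
BINARY_OP + → 2 + 38 = 40. Stack: [40]
STORE_FAST y → y=40. Stack: []
LOAD_FAST_LOAD_FAST y,y → push 40,40. Stack: [40, 40]
BINARY_OP * → 40 * 40 = 1600. Stack: [1600]
STORE_FAST t → t=1600. Stack: []
LOAD_FAST_LOAD_FAST y,t → push 40,1600. Stack: [40, 1600]
COMPARE_OP bool(!=) → 40 vs 1600 = True. Stack: [True]
POP_JUMP_IF_FALSE → pop True; no jump. Stack: []
LOAD_CONST → push 5. Stack: [5]
LOAD_FAST b → push 34. Stack: [5, 34]
BINARY_OP * → 5 * 34 = 170. Stack: [170]
STORE_FAST m → m=170. Stack: []
LOAD_FAST_LOAD_FAST a,y → push 38,40. Stack: [38, 40]
BINARY_OP + → 38 + 40 = 78. Stack: [78]
STORE_FAST v → v=78. Stack: []
LOAD_FAST m → push 170. Stack: [170]
RETURN_VALUE → return 170.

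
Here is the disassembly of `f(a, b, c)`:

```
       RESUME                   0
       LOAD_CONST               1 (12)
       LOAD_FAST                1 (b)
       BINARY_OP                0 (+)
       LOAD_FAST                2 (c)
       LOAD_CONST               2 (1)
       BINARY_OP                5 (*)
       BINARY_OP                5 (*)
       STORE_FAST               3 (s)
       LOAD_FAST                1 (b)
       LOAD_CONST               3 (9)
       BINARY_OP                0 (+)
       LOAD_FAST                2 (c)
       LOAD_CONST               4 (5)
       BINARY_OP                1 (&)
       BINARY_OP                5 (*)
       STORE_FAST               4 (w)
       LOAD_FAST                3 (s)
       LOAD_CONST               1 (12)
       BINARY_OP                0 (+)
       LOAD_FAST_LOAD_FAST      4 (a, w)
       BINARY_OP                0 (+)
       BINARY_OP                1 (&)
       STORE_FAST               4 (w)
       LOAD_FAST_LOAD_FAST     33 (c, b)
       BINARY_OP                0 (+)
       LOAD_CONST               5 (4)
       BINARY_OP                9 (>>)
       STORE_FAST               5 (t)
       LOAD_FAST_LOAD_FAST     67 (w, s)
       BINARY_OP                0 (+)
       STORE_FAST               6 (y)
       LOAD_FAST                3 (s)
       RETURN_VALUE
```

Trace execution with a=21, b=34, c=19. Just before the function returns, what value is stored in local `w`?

64

LOAD_CONST → push 12. Stack: [12]
LOAD_FAST b → push 34. Stack: [12, 34]
BINARY_OP + → 12 + 34 = 46. Stack: [46]
LOAD_FAST c → push 19. Stack: [46, 19]
LOAD_CONST → push 1. Stack: [46, 19, 1]
BINARY_OP * → 19 * 1 = 19. Stack: [46, 19]
BINARY_OP * → 46 * 19 = 874. Stack: [874]
STORE_FAST s → s=874. Stack: []
LOAD_FAST b → push 34. Stack: [34]
LOAD_CONST → push 9. Stack: [34, 9]
BINARY_OP + → 34 + 9 = 43. Stack: [43]
LOAD_FAST c → push 19. Stack: [43, 19]
LOAD_CONST → push 5. Stack: [43, 19, 5]
BINARY_OP & → 19 & 5 = 1. Stack: [43, 1]
BINARY_OP * → 43 * 1 = 43. Stack: [43]
STORE_FAST w → w=43. Stack: []
LOAD_FAST s → push 874. Stack: [874]
LOAD_CONST → push 12. Stack: [874, 12]
BINARY_OP + → 874 + 12 = 886. Stack: [886]
LOAD_FAST_LOAD_FAST a,w → push 21,43. Stack: [886, 21, 43]
BINARY_OP + → 21 + 43 = 64. Stack: [886, 64]
BINARY_OP & → 886 & 64 = 64. Stack: [64]
STORE_FAST w → w=64. Stack: []
LOAD_FAST_LOAD_FAST c,b → push 19,34. Stack: [19, 34]
BINARY_OP + → 19 + 34 = 53. Stack: [53]
LOAD_CONST → push 4. Stack: [53, 4]
BINARY_OP >> → 53 >> 4 = 3. Stack: [3]
STORE_FAST t → t=3. Stack: []
LOAD_FAST_LOAD_FAST w,s → push 64,874. Stack: [64, 874]
BINARY_OP + → 64 + 874 = 938. Stack: [938]
STORE_FAST y → y=938. Stack: []
LOAD_FAST s → push 874. Stack: [874]
RETURN_VALUE → return 874.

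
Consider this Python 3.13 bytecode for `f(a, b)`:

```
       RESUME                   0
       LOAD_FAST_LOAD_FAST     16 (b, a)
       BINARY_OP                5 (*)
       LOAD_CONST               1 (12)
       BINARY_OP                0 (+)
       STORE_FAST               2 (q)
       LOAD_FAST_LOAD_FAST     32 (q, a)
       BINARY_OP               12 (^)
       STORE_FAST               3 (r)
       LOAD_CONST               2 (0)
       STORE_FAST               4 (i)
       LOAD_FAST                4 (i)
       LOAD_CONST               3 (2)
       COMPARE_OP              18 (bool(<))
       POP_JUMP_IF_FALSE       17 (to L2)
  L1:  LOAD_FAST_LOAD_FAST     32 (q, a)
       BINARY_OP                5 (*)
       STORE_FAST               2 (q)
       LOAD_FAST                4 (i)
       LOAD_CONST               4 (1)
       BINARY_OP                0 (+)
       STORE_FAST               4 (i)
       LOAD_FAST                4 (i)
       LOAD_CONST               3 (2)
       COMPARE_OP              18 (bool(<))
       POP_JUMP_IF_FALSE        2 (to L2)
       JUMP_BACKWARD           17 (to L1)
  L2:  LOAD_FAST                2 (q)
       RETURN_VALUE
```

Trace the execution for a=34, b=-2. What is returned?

-64736

LOAD_FAST_LOAD_FAST b,a → push -2,34. Stack: [-2, 34]
BINARY_OP * → -2 * 34 = -68. Stack: [-68]
LOAD_CONST → push 12. Stack: [-68, 12]
BINARY_OP + → -68 + 12 = -56. Stack: [-56]
STORE_FAST q → q=-56. Stack: []
LOAD_FAST_LOAD_FAST q,a → push -56,34. Stack: [-56, 34]
BINARY_OP ^ → -56 ^ 34 = -22. Stack: [-22]
STORE_FAST r → r=-22. Stack: []
LOAD_CONST → push 0. Stack: [0]
STORE_FAST i → i=0. Stack: []
LOAD_FAST i → push 0. Stack: [0]
LOAD_CONST → push 2. Stack: [0, 2]
COMPARE_OP bool(<) → 0 vs 2 = True. Stack: [True]
POP_JUMP_IF_FALSE → pop True; no jump. Stack: []
LOAD_FAST_LOAD_FAST q,a → push -56,34. Stack: [-56, 34]
BINARY_OP * → -56 * 34 = -1904. Stack: [-1904]
STORE_FAST q → q=-1904. Stack: []
LOAD_FAST i → push 0. Stack: [0]
LOAD_CONST → push 1. Stack: [0, 1]
BINARY_OP + → 0 + 1 = 1. Stack: [1]
STORE_FAST i → i=1. Stack: []
LOAD_FAST i → push 1. Stack: [1]
LOAD_CONST → push 2. Stack: [1, 2]
COMPARE_OP bool(<) → 1 vs 2 = True. Stack: [True]
POP_JUMP_IF_FALSE → pop True; no jump. Stack: []
LOAD_FAST_LOAD_FAST q,a → push -1904,34. Stack: [-1904, 34]
BINARY_OP * → -1904 * 34 = -64736. Stack: [-64736]
STORE_FAST q → q=-64736. Stack: []
LOAD_FAST i → push 1. Stack: [1]
LOAD_CONST → push 1. Stack: [1, 1]
BINARY_OP + → 1 + 1 = 2. Stack: [2]
STORE_FAST i → i=2. Stack: []
LOAD_FAST i → push 2. Stack: [2]
LOAD_CONST → push 2. Stack: [2, 2]
COMPARE_OP bool(<) → 2 vs 2 = False. Stack: [False]
POP_JUMP_IF_FALSE → pop False; jump. Stack: []
LOAD_FAST q → push -64736. Stack: [-64736]
RETURN_VALUE → return -64736.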